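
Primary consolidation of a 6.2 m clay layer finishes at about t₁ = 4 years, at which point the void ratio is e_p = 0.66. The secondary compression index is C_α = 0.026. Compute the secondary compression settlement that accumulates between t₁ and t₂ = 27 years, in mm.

S_s ≈ 80.5 mm

Secondary compression: S_s = C_α·H/(1+e_p)·log₁₀(t₂/t₁)
S_s = 0.026×6.2/(1+0.66)×log₁₀(27/4)
    = 0.09711 × 0.8293 = 0.08053 m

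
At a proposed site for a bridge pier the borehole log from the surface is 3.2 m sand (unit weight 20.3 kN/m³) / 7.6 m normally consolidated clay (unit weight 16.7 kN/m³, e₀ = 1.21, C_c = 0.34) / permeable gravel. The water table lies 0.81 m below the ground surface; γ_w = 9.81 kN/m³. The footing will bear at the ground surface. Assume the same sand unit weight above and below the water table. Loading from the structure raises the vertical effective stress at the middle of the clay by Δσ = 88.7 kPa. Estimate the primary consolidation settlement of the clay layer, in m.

S_c ≈ 0.425 m

Mid-depth of clay below the ground surface: z = 3.2 + 7.6/2 = 7 m.
Total vertical stress at mid-clay: σ_v = 20.3×3.2 + 16.7×3.8 = 128.42 kPa.
Pore pressure: u = 9.81×(7 − 0.81) = 60.724 kPa.
Initial effective stress: σ'_0 = σ_v − u = 128.42 − 60.724 = 67.696 kPa.
Final effective stress: σ'_f = σ'_0 + Δσ = 67.696 + 88.7 = 156.4 kPa.
Normally consolidated clay, so the full stress increment lies on the virgin compression line:
S_c = C_c·H/(1+e₀)·log₁₀(σ'_f/σ'_0) = 0.34×7.6/(1+1.21)×log₁₀(156.4/67.696)
    = 1.1692 × 0.36367 = 0.4252 m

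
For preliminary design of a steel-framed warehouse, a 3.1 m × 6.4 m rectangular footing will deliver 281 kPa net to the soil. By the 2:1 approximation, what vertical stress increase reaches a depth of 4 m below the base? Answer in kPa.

Δσ_z ≈ 75.5 kPa

By the 2:1 method the load spreads at 1 horizontal : 2 vertical, so at depth z the loaded area has grown by z in each plan dimension:
Δσ = qBL/((B+z)(L+z)) = 281×3.1×6.4/((3.1+4)(6.4+4)) = 75.502 kPa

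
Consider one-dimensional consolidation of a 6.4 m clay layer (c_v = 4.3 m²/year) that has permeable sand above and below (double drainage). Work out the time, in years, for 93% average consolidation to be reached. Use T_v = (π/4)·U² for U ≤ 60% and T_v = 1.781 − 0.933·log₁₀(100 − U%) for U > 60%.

t ≈ 2.36 years

Drainage path length: H_d = H/2 = 3.2 m (double drainage).
U > 60%: T_v = 1.781 − 0.933·log₁₀(100 − 93) = 0.99252.
t = T_v·H_d²/c_v = 0.99252×3.2²/4.3 = 2.364 years.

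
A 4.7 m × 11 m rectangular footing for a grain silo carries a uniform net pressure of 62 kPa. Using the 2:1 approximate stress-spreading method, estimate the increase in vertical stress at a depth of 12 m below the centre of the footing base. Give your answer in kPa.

Δσ_z ≈ 8.35 kPa

By the 2:1 method the load spreads at 1 horizontal : 2 vertical, so at depth z the loaded area has grown by z in each plan dimension:
Δσ = qBL/((B+z)(L+z)) = 62×4.7×11/((4.7+12)(11+12)) = 8.3452 kPa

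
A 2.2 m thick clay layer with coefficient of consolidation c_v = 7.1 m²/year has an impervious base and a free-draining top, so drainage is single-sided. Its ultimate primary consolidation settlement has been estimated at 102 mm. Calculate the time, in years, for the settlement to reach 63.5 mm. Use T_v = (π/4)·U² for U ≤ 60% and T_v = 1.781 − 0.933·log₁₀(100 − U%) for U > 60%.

t ≈ 0.211 years

Drainage path length: H_d = H = 2.2 m (single drainage).
U = S(t)/S_ult = 63.5/102 = 0.6225.
U > 60%: T_v = 1.781 − 0.933·log₁₀(100 − 62.255) = 0.30979.
t = T_v·H_d²/c_v = 0.30979×2.2²/7.1 = 0.2112 years.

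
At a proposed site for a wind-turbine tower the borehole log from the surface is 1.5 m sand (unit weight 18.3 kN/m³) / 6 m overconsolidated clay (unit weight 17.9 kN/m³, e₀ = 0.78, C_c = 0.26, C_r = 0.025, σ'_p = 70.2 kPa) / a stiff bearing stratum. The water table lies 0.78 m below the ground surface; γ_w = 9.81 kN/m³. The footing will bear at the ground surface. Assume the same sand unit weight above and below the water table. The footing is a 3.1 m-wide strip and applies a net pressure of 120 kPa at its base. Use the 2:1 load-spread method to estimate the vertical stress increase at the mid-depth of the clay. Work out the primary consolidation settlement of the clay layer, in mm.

Mid-depth of clay below the ground surface: z = 1.5 + 6/2 = 4.5 m.
Total vertical stress at mid-clay: σ_v = 18.3×1.5 + 17.9×3 = 81.15 kPa.
Pore pressure: u = 9.81×(4.5 − 0.78) = 36.493 kPa.
Initial effective stress: σ'_0 = σ_v − u = 81.15 − 36.493 = 44.657 kPa.
Stress increase at mid-clay by the 2:1 spreading method:
Δσ = qB/(B+z) = 120×3.1/(3.1+4.5) = 48.947 kPa
Final effective stress: σ'_f = 44.657 + 48.947 = 93.604 kPa.
σ'_f = 93.604 > σ'_p = 70.2 kPa, so the stress path crosses the preconsolidation pressure — recompression up to σ'_p, then virgin compression beyond:
S_c = H/(1+e₀)·[C_r·log₁₀(σ'_p/σ'_0) + C_c·log₁₀(σ'_f/σ'_p)]
    = 6/1.78 × [0.025×log₁₀(70.2/44.657) + 0.26×log₁₀(93.604/70.2)]
    = 3.3708 × [0.0049112 + 0.032489] = 0.1261 m

S_c ≈ 126 mm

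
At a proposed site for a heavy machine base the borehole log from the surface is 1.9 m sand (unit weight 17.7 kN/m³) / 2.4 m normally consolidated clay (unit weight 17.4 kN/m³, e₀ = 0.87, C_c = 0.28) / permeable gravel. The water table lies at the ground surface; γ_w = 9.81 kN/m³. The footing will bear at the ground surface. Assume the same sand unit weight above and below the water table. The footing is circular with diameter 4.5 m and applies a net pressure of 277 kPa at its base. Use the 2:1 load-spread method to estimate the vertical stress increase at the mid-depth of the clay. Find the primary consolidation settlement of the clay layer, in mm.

Mid-depth of clay below the ground surface: z = 1.9 + 2.4/2 = 3.1 m.
Total vertical stress at mid-clay: σ_v = 17.7×1.9 + 17.4×1.2 = 54.51 kPa.
Pore pressure: u = 9.81×(3.1 − 0) = 30.411 kPa.
Initial effective stress: σ'_0 = σ_v − u = 54.51 − 30.411 = 24.099 kPa.
Stress increase at mid-clay by the 2:1 spreading method:
Δσ ≈ qD²/(D+z)² = 277×4.5²/(4.5+3.1)² = 97.113 kPa
Final effective stress: σ'_f = σ'_0 + Δσ = 24.099 + 97.113 = 121.21 kPa.
Normally consolidated clay, so the full stress increment lies on the virgin compression line:
S_c = C_c·H/(1+e₀)·log₁₀(σ'_f/σ'_0) = 0.28×2.4/(1+0.87)×log₁₀(121.21/24.099)
    = 0.35936 × 0.70154 = 0.2521 m

S_c ≈ 252 mm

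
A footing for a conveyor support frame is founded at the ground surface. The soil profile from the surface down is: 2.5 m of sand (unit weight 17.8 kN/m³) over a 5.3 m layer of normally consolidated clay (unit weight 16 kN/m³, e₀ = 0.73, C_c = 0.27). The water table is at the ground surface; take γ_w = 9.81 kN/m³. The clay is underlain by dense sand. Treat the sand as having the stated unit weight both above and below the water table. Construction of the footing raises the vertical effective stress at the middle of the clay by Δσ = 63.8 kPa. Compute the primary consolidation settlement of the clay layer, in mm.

Mid-depth of clay below the ground surface: z = 2.5 + 5.3/2 = 5.15 m.
Total vertical stress at mid-clay: σ_v = 17.8×2.5 + 16×2.65 = 86.9 kPa.
Pore pressure: u = 9.81×(5.15 − 0) = 50.522 kPa.
Initial effective stress: σ'_0 = σ_v − u = 86.9 − 50.522 = 36.378 kPa.
Final effective stress: σ'_f = σ'_0 + Δσ = 36.378 + 63.8 = 100.18 kPa.
Normally consolidated clay, so the full stress increment lies on the virgin compression line:
S_c = C_c·H/(1+e₀)·log₁₀(σ'_f/σ'_0) = 0.27×5.3/(1+0.73)×log₁₀(100.18/36.378)
    = 0.82717 × 0.43994 = 0.3639 m

S_c ≈ 364 mm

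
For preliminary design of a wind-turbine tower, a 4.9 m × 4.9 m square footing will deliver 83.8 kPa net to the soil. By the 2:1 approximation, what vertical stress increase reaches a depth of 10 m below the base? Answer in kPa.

Δσ_z ≈ 9.06 kPa

By the 2:1 method the load spreads at 1 horizontal : 2 vertical, so at depth z the loaded area has grown by z in each plan dimension:
Δσ = qBL/((B+z)(L+z)) = 83.8×4.9×4.9/((4.9+10)(4.9+10)) = 9.0628 kPa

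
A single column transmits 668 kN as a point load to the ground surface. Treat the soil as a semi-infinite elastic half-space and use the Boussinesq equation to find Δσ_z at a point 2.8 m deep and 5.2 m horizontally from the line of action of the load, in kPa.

Boussinesq vertical stress below a point load on an elastic half-space:
Δσ_z = 3P/(2πz²) · [1 + (r/z)²]^(−5/2)
r/z = 5.2/2.8 = 1.8571; [1+(r/z)²]^(−5/2) = 0.023952.
Δσ_z = 3×668/(2π×2.8²) × 0.023952 = 40.682 × 0.023952 = 0.9744 kPa

Δσ_z ≈ 0.974 kPa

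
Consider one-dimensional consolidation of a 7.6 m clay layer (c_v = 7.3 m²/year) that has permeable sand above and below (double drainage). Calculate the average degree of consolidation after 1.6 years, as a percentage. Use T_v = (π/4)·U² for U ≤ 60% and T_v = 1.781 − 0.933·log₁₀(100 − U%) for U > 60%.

Drainage path length: H_d = H/2 = 3.8 m (double drainage).
T_v = c_v·t/H_d² = 7.3×1.6/3.8² = 0.80886.
T_v = 0.80886 corresponds to the U > 60% branch:
U = 1 − 10^((1.781 − T_v)/0.933)/100 = 0.8899

U ≈ 89 %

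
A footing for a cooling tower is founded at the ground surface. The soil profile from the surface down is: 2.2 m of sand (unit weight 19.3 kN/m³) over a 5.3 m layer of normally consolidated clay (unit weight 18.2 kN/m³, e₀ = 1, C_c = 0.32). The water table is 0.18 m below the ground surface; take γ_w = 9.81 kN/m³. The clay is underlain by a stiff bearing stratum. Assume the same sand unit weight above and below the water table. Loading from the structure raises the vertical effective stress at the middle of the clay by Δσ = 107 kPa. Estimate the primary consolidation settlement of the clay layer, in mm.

Mid-depth of clay below the ground surface: z = 2.2 + 5.3/2 = 4.85 m.
Total vertical stress at mid-clay: σ_v = 19.3×2.2 + 18.2×2.65 = 90.69 kPa.
Pore pressure: u = 9.81×(4.85 − 0.18) = 45.813 kPa.
Initial effective stress: σ'_0 = σ_v − u = 90.69 − 45.813 = 44.877 kPa.
Final effective stress: σ'_f = σ'_0 + Δσ = 44.877 + 107 = 151.88 kPa.
Normally consolidated clay, so the full stress increment lies on the virgin compression line:
S_c = C_c·H/(1+e₀)·log₁₀(σ'_f/σ'_0) = 0.32×5.3/(1+1)×log₁₀(151.88/44.877)
    = 0.848 × 0.52948 = 0.449 m

S_c ≈ 449 mm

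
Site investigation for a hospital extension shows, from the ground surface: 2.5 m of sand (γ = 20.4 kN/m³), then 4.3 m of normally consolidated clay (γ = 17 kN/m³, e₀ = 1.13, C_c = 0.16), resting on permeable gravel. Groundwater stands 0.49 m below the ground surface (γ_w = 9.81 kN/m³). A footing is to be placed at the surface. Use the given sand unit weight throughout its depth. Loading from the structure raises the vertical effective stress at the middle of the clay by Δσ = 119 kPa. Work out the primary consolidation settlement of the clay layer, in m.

S_c ≈ 0.178 m

Mid-depth of clay below the ground surface: z = 2.5 + 4.3/2 = 4.65 m.
Total vertical stress at mid-clay: σ_v = 20.4×2.5 + 17×2.15 = 87.55 kPa.
Pore pressure: u = 9.81×(4.65 − 0.49) = 40.81 kPa.
Initial effective stress: σ'_0 = σ_v − u = 87.55 − 40.81 = 46.74 kPa.
Final effective stress: σ'_f = σ'_0 + Δσ = 46.74 + 119 = 165.74 kPa.
Normally consolidated clay, so the full stress increment lies on the virgin compression line:
S_c = C_c·H/(1+e₀)·log₁₀(σ'_f/σ'_0) = 0.16×4.3/(1+1.13)×log₁₀(165.74/46.74)
    = 0.323 × 0.54974 = 0.1776 m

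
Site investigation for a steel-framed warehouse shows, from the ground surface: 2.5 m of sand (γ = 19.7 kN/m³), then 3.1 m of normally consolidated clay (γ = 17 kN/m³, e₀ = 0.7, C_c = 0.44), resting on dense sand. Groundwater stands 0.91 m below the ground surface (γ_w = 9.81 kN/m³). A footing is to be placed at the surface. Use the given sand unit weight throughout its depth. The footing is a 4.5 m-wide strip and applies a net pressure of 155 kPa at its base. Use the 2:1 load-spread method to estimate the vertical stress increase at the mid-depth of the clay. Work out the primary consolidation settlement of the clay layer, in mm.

Mid-depth of clay below the ground surface: z = 2.5 + 3.1/2 = 4.05 m.
Total vertical stress at mid-clay: σ_v = 19.7×2.5 + 17×1.55 = 75.6 kPa.
Pore pressure: u = 9.81×(4.05 − 0.91) = 30.803 kPa.
Initial effective stress: σ'_0 = σ_v − u = 75.6 − 30.803 = 44.797 kPa.
Stress increase at mid-clay by the 2:1 spreading method:
Δσ = qB/(B+z) = 155×4.5/(4.5+4.05) = 81.579 kPa
Final effective stress: σ'_f = σ'_0 + Δσ = 44.797 + 81.579 = 126.38 kPa.
Normally consolidated clay, so the full stress increment lies on the virgin compression line:
S_c = C_c·H/(1+e₀)·log₁₀(σ'_f/σ'_0) = 0.44×3.1/(1+0.7)×log₁₀(126.38/44.797)
    = 0.80235 × 0.45043 = 0.3614 m

S_c ≈ 361 mm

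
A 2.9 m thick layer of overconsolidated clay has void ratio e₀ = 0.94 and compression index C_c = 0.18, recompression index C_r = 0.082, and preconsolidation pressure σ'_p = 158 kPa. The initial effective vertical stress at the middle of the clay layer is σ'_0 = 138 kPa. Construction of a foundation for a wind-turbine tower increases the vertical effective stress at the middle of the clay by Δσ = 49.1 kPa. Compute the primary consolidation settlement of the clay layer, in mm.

S_c ≈ 27 mm

Final effective stress: σ'_f = 138 + 49.1 = 187.1 kPa.
σ'_f = 187.1 > σ'_p = 158 kPa, so the stress path crosses the preconsolidation pressure — recompression up to σ'_p, then virgin compression beyond:
S_c = H/(1+e₀)·[C_r·log₁₀(σ'_p/σ'_0) + C_c·log₁₀(σ'_f/σ'_p)]
    = 2.9/1.94 × [0.082×log₁₀(158/138) + 0.18×log₁₀(187.1/158)]
    = 1.4948 × [0.0048198 + 0.013215] = 0.02696 m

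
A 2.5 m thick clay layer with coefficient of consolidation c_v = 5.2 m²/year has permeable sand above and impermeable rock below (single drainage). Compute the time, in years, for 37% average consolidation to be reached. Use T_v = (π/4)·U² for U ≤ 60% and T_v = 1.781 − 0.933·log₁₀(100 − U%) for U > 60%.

t ≈ 0.129 years

Drainage path length: H_d = H = 2.5 m (single drainage).
U ≤ 60%: T_v = (π/4)·U² = (π/4)×0.37² = 0.10752.
t = T_v·H_d²/c_v = 0.10752×2.5²/5.2 = 0.1292 years.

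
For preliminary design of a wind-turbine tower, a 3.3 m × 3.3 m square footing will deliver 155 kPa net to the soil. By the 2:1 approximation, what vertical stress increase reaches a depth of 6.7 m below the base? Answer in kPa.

By the 2:1 method the load spreads at 1 horizontal : 2 vertical, so at depth z the loaded area has grown by z in each plan dimension:
Δσ = qBL/((B+z)(L+z)) = 155×3.3×3.3/((3.3+6.7)(3.3+6.7)) = 16.879 kPa

Δσ_z ≈ 16.9 kPa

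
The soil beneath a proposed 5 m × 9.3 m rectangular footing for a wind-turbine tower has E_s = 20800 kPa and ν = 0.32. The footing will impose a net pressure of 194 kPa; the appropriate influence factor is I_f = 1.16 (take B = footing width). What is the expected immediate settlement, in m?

Immediate (elastic) settlement: S_e = q·B·(1−ν²)/E_s · I_f.
S_e = 194 × 5 × (1 − 0.32²) / 20800 × 1.16
    = 194 × 5 × 0.8976 / 20800 × 1.16
    = 0.04856 m

S_e ≈ 0.0486 m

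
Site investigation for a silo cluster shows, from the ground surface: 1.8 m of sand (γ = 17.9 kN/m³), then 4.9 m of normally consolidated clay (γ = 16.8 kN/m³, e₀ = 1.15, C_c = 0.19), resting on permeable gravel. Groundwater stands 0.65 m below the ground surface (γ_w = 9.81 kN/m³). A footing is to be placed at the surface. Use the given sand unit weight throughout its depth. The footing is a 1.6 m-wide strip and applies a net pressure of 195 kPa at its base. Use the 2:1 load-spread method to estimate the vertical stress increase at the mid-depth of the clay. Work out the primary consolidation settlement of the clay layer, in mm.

S_c ≈ 165 mm

Mid-depth of clay below the ground surface: z = 1.8 + 4.9/2 = 4.25 m.
Total vertical stress at mid-clay: σ_v = 17.9×1.8 + 16.8×2.45 = 73.38 kPa.
Pore pressure: u = 9.81×(4.25 − 0.65) = 35.316 kPa.
Initial effective stress: σ'_0 = σ_v − u = 73.38 − 35.316 = 38.064 kPa.
Stress increase at mid-clay by the 2:1 spreading method:
Δσ = qB/(B+z) = 195×1.6/(1.6+4.25) = 53.333 kPa
Final effective stress: σ'_f = σ'_0 + Δσ = 38.064 + 53.333 = 91.397 kPa.
Normally consolidated clay, so the full stress increment lies on the virgin compression line:
S_c = C_c·H/(1+e₀)·log₁₀(σ'_f/σ'_0) = 0.19×4.9/(1+1.15)×log₁₀(91.397/38.064)
    = 0.43302 × 0.38042 = 0.1647 m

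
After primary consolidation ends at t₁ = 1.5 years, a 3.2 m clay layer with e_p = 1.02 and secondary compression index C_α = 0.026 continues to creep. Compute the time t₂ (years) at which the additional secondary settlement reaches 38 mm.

S_s = C_α·H/(1+e_p)·log₁₀(t₂/t₁) ⇒ log₁₀(t₂/t₁) = S_s·(1+e_p)/(C_α·H).
log₁₀(t₂/t₁) = 0.038 × (1+1.02) / (0.026×3.2) = 0.9226
t₂ = t₁ × 10^0.9226 = 1.5 × 8.368 = 12.55 years

t₂ ≈ 12.6 years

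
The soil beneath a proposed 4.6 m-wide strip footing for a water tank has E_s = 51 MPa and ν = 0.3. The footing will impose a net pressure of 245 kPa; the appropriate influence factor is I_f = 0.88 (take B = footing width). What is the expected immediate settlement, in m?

Immediate (elastic) settlement: S_e = q·B·(1−ν²)/E_s · I_f.
E_s = 51 MPa = 51000 kPa.
S_e = 245 × 4.6 × (1 − 0.3²) / 51000 × 0.88
    = 245 × 4.6 × 0.91 / 51000 × 0.88
    = 0.0177 m

S_e ≈ 0.0177 m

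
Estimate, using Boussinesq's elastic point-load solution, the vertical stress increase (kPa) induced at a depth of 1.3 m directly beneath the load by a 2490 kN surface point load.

Boussinesq vertical stress below a point load on an elastic half-space:
Δσ_z = 3P/(2πz²) · [1 + (r/z)²]^(−5/2)
r/z = 0/1.3 = 0; [1+(r/z)²]^(−5/2) = 1.
Δσ_z = 3×2490/(2π×1.3²) × 1 = 703.48 × 1 = 703.5 kPa

Δσ_z ≈ 703 kPa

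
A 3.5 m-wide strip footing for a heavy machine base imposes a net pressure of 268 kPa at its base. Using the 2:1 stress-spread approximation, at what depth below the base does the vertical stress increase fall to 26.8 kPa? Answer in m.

z ≈ 31.5 m

2:1 spreading — at depth z the loaded area has grown by z in each plan dimension:
qB/(B+z) = Δσ_z ⇒ z = qB/Δσ_z − B = 268×3.5/26.8 − 3.5 = 31.5 m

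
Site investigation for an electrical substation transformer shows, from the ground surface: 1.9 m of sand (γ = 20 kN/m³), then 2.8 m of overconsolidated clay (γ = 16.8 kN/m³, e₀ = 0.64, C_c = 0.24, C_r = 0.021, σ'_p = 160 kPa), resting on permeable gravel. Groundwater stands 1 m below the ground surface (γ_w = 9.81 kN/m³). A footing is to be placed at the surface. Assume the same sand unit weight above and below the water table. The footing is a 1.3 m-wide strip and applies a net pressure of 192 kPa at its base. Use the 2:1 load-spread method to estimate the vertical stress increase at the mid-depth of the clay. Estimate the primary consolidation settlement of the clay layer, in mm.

Mid-depth of clay below the ground surface: z = 1.9 + 2.8/2 = 3.3 m.
Total vertical stress at mid-clay: σ_v = 20×1.9 + 16.8×1.4 = 61.52 kPa.
Pore pressure: u = 9.81×(3.3 − 1) = 22.563 kPa.
Initial effective stress: σ'_0 = σ_v − u = 61.52 − 22.563 = 38.957 kPa.
Stress increase at mid-clay by the 2:1 spreading method:
Δσ = qB/(B+z) = 192×1.3/(1.3+3.3) = 54.261 kPa
Final effective stress: σ'_f = 38.957 + 54.261 = 93.218 kPa.
σ'_f = 93.218 ≤ σ'_p = 160 kPa, so the clay remains overconsolidated and only the recompression index applies:
S_c = C_r·H/(1+e₀)·log₁₀(σ'_f/σ'_0) = 0.021×2.8/1.64×log₁₀(93.218/38.957)
    = 0.035853 × 0.37891 = 0.01359 m

S_c ≈ 13.6 mm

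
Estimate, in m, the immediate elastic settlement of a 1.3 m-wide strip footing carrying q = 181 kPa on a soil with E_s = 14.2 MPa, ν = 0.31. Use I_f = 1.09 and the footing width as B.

Immediate (elastic) settlement: S_e = q·B·(1−ν²)/E_s · I_f.
E_s = 14.2 MPa = 14200 kPa.
S_e = 181 × 1.3 × (1 − 0.31²) / 14200 × 1.09
    = 181 × 1.3 × 0.9039 / 14200 × 1.09
    = 0.01633 m

S_e ≈ 0.0163 m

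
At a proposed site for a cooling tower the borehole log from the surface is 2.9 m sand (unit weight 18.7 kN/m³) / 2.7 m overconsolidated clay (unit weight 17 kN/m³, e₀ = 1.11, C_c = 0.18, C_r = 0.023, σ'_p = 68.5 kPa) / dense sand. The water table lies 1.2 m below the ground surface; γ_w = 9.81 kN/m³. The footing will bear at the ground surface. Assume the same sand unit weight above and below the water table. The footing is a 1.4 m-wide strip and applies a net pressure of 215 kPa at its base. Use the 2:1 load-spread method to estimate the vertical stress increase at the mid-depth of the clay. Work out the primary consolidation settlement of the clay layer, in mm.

S_c ≈ 43.1 mm

Mid-depth of clay below the ground surface: z = 2.9 + 2.7/2 = 4.25 m.
Total vertical stress at mid-clay: σ_v = 18.7×2.9 + 17×1.35 = 77.18 kPa.
Pore pressure: u = 9.81×(4.25 − 1.2) = 29.921 kPa.
Initial effective stress: σ'_0 = σ_v − u = 77.18 − 29.921 = 47.259 kPa.
Stress increase at mid-clay by the 2:1 spreading method:
Δσ = qB/(B+z) = 215×1.4/(1.4+4.25) = 53.274 kPa
Final effective stress: σ'_f = 47.259 + 53.274 = 100.53 kPa.
σ'_f = 100.53 > σ'_p = 68.5 kPa, so the stress path crosses the preconsolidation pressure — recompression up to σ'_p, then virgin compression beyond:
S_c = H/(1+e₀)·[C_r·log₁₀(σ'_p/σ'_0) + C_c·log₁₀(σ'_f/σ'_p)]
    = 2.7/2.11 × [0.023×log₁₀(68.5/47.259) + 0.18×log₁₀(100.53/68.5)]
    = 1.2796 × [0.0037077 + 0.029989] = 0.04312 m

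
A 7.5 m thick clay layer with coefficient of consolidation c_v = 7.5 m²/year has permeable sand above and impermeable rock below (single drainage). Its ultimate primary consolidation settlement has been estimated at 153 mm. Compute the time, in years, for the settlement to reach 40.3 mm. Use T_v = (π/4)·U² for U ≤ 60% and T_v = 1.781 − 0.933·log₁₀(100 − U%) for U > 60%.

Drainage path length: H_d = H = 7.5 m (single drainage).
U = S(t)/S_ult = 40.3/153 = 0.2634.
U ≤ 60%: T_v = (π/4)·U² = (π/4)×0.2634² = 0.05449.
t = T_v·H_d²/c_v = 0.05449×7.5²/7.5 = 0.4087 years.

t ≈ 0.409 years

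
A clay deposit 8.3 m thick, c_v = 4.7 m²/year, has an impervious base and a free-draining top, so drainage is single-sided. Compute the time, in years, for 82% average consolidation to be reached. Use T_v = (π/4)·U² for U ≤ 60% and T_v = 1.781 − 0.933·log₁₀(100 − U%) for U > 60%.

Drainage path length: H_d = H = 8.3 m (single drainage).
U > 60%: T_v = 1.781 − 0.933·log₁₀(100 − 82) = 0.60983.
t = T_v·H_d²/c_v = 0.60983×8.3²/4.7 = 8.939 years.

t ≈ 8.94 years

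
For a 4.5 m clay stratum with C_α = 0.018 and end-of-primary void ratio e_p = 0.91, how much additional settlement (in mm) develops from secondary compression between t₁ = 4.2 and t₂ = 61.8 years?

Secondary compression: S_s = C_α·H/(1+e_p)·log₁₀(t₂/t₁)
S_s = 0.018×4.5/(1+0.91)×log₁₀(61.8/4.2)
    = 0.04241 × 1.168 = 0.04952 m

S_s ≈ 49.5 mm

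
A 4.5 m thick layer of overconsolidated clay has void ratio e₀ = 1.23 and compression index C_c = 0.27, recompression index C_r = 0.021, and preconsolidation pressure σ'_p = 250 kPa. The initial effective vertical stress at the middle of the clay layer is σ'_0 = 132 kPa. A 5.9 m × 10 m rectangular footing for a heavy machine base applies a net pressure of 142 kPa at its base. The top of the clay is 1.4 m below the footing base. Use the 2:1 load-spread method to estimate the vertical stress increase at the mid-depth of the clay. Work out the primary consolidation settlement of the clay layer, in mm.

Mid-depth of clay below the footing base: z = 1.4 + 4.5/2 = 3.65 m.
Stress increase at mid-clay by the 2:1 spreading method:
Δσ = qBL/((B+z)(L+z)) = 142×5.9×10/((5.9+3.65)(10+3.65)) = 64.269 kPa
Final effective stress: σ'_f = 132 + 64.269 = 196.27 kPa.
σ'_f = 196.27 ≤ σ'_p = 250 kPa, so the clay remains overconsolidated and only the recompression index applies:
S_c = C_r·H/(1+e₀)·log₁₀(σ'_f/σ'_0) = 0.021×4.5/2.23×log₁₀(196.27/132)
    = 0.042376 × 0.17228 = 0.007301 m

S_c ≈ 7.3 mm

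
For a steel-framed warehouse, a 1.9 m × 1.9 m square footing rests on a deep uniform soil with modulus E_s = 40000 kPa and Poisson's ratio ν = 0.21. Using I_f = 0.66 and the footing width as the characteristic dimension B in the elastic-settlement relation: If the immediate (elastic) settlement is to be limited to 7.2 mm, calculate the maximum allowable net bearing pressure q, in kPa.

S_e = q·B·(1−ν²)/E_s · I_f  ⇒  q = S_e·E_s / (B·(1−ν²)·I_f).
q = 0.0072 × 40000 / (1.9 × 0.9559 × 0.66) = 240.3 kPa

q ≈ 240 kPa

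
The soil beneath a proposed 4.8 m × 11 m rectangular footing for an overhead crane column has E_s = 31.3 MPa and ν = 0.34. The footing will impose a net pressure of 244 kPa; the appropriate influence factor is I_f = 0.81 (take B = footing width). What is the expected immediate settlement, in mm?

Immediate (elastic) settlement: S_e = q·B·(1−ν²)/E_s · I_f.
E_s = 31.3 MPa = 31300 kPa.
S_e = 244 × 4.8 × (1 − 0.34²) / 31300 × 0.81
    = 244 × 4.8 × 0.8844 / 31300 × 0.81
    = 0.02681 m = 26.81 mm

S_e ≈ 26.8 mm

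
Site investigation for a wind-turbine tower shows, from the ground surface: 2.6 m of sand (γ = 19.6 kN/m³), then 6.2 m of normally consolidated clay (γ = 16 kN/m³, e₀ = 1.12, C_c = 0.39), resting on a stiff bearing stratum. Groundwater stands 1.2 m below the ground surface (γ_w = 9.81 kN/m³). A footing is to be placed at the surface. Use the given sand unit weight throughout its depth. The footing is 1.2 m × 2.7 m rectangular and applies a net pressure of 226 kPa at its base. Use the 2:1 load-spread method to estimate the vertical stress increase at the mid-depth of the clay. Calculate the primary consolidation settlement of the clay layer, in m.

S_c ≈ 0.1 m

Mid-depth of clay below the ground surface: z = 2.6 + 6.2/2 = 5.7 m.
Total vertical stress at mid-clay: σ_v = 19.6×2.6 + 16×3.1 = 100.56 kPa.
Pore pressure: u = 9.81×(5.7 − 1.2) = 44.145 kPa.
Initial effective stress: σ'_0 = σ_v − u = 100.56 − 44.145 = 56.415 kPa.
Stress increase at mid-clay by the 2:1 spreading method:
Δσ = qBL/((B+z)(L+z)) = 226×1.2×2.7/((1.2+5.7)(2.7+5.7)) = 12.634 kPa
Final effective stress: σ'_f = σ'_0 + Δσ = 56.415 + 12.634 = 69.049 kPa.
Normally consolidated clay, so the full stress increment lies on the virgin compression line:
S_c = C_c·H/(1+e₀)·log₁₀(σ'_f/σ'_0) = 0.39×6.2/(1+1.12)×log₁₀(69.049/56.415)
    = 1.1406 × 0.087763 = 0.1001 m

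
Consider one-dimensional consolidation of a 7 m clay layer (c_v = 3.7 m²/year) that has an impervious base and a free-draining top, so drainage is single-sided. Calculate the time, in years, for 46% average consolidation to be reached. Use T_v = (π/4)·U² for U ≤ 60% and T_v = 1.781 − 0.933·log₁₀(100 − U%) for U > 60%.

t ≈ 2.2 years

Drainage path length: H_d = H = 7 m (single drainage).
U ≤ 60%: T_v = (π/4)·U² = (π/4)×0.46² = 0.16619.
t = T_v·H_d²/c_v = 0.16619×7²/3.7 = 2.201 years.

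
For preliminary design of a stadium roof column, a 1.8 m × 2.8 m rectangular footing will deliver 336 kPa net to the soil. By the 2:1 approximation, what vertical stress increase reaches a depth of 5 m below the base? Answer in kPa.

Δσ_z ≈ 31.9 kPa

By the 2:1 method the load spreads at 1 horizontal : 2 vertical, so at depth z the loaded area has grown by z in each plan dimension:
Δσ = qBL/((B+z)(L+z)) = 336×1.8×2.8/((1.8+5)(2.8+5)) = 31.928 kPa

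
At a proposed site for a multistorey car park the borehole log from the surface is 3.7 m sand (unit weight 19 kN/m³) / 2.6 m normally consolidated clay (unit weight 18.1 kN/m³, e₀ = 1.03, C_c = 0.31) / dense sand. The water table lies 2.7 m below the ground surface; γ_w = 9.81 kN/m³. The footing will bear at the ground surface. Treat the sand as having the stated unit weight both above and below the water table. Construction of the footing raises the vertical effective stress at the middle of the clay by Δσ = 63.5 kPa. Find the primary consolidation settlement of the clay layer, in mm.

Mid-depth of clay below the ground surface: z = 3.7 + 2.6/2 = 5 m.
Total vertical stress at mid-clay: σ_v = 19×3.7 + 18.1×1.3 = 93.83 kPa.
Pore pressure: u = 9.81×(5 − 2.7) = 22.563 kPa.
Initial effective stress: σ'_0 = σ_v − u = 93.83 − 22.563 = 71.267 kPa.
Final effective stress: σ'_f = σ'_0 + Δσ = 71.267 + 63.5 = 134.77 kPa.
Normally consolidated clay, so the full stress increment lies on the virgin compression line:
S_c = C_c·H/(1+e₀)·log₁₀(σ'_f/σ'_0) = 0.31×2.6/(1+1.03)×log₁₀(134.77/71.267)
    = 0.39704 × 0.2767 = 0.1099 m

S_c ≈ 110 mm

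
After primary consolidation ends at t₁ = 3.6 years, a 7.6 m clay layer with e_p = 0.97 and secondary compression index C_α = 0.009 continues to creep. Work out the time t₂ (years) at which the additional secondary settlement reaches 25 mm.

t₂ ≈ 18.9 years

S_s = C_α·H/(1+e_p)·log₁₀(t₂/t₁) ⇒ log₁₀(t₂/t₁) = S_s·(1+e_p)/(C_α·H).
log₁₀(t₂/t₁) = 0.025 × (1+0.97) / (0.009×7.6) = 0.72
t₂ = t₁ × 10^0.72 = 3.6 × 5.248 = 18.89 years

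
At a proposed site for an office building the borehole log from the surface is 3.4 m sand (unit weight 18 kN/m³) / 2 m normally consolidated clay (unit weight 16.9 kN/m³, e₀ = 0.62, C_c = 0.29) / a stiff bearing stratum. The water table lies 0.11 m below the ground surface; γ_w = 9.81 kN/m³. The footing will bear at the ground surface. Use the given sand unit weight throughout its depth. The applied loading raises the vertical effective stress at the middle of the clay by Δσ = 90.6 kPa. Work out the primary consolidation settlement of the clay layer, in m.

S_c ≈ 0.195 m

Mid-depth of clay below the ground surface: z = 3.4 + 2/2 = 4.4 m.
Total vertical stress at mid-clay: σ_v = 18×3.4 + 16.9×1 = 78.1 kPa.
Pore pressure: u = 9.81×(4.4 − 0.11) = 42.085 kPa.
Initial effective stress: σ'_0 = σ_v − u = 78.1 − 42.085 = 36.015 kPa.
Final effective stress: σ'_f = σ'_0 + Δσ = 36.015 + 90.6 = 126.61 kPa.
Normally consolidated clay, so the full stress increment lies on the virgin compression line:
S_c = C_c·H/(1+e₀)·log₁₀(σ'_f/σ'_0) = 0.29×2/(1+0.62)×log₁₀(126.61/36.015)
    = 0.35802 × 0.54598 = 0.1955 m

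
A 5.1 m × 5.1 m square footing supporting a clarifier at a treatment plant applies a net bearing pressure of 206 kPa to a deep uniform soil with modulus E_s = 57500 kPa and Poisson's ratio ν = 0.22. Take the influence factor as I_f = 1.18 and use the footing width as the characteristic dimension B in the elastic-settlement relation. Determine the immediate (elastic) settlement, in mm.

S_e ≈ 20.5 mm

Immediate (elastic) settlement: S_e = q·B·(1−ν²)/E_s · I_f.
S_e = 206 × 5.1 × (1 − 0.22²) / 57500 × 1.18
    = 206 × 5.1 × 0.9516 / 57500 × 1.18
    = 0.02052 m = 20.52 mm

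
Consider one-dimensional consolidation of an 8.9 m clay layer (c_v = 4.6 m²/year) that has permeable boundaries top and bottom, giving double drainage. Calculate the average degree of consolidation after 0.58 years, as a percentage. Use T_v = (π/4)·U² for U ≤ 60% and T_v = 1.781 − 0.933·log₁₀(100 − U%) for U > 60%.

U ≈ 41.4 %

Drainage path length: H_d = H/2 = 4.45 m (double drainage).
T_v = c_v·t/H_d² = 4.6×0.58/4.45² = 0.13473.
T_v = 0.13473 corresponds to the U ≤ 60% branch:
U = √(4T_v/π) = 0.4142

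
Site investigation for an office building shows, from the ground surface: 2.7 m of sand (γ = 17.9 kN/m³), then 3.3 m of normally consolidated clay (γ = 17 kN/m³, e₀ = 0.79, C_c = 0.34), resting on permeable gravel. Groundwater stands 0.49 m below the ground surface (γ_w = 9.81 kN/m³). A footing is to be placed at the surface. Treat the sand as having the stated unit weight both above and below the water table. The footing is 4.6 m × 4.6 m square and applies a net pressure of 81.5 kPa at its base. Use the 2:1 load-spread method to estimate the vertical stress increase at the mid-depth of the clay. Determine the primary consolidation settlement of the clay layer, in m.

S_c ≈ 0.121 m

Mid-depth of clay below the ground surface: z = 2.7 + 3.3/2 = 4.35 m.
Total vertical stress at mid-clay: σ_v = 17.9×2.7 + 17×1.65 = 76.38 kPa.
Pore pressure: u = 9.81×(4.35 − 0.49) = 37.867 kPa.
Initial effective stress: σ'_0 = σ_v − u = 76.38 − 37.867 = 38.513 kPa.
Stress increase at mid-clay by the 2:1 spreading method:
Δσ = qBL/((B+z)(L+z)) = 81.5×4.6×4.6/((4.6+4.35)(4.6+4.35)) = 21.529 kPa
Final effective stress: σ'_f = σ'_0 + Δσ = 38.513 + 21.529 = 60.042 kPa.
Normally consolidated clay, so the full stress increment lies on the virgin compression line:
S_c = C_c·H/(1+e₀)·log₁₀(σ'_f/σ'_0) = 0.34×3.3/(1+0.79)×log₁₀(60.042/38.513)
    = 0.62682 × 0.19285 = 0.1209 m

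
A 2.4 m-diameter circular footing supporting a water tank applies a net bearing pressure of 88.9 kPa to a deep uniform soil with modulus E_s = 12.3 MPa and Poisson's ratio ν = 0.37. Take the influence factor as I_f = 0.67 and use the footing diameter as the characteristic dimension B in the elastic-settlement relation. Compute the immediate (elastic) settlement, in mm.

Immediate (elastic) settlement: S_e = q·B·(1−ν²)/E_s · I_f.
E_s = 12.3 MPa = 12300 kPa.
S_e = 88.9 × 2.4 × (1 − 0.37²) / 12300 × 0.67
    = 88.9 × 2.4 × 0.8631 / 12300 × 0.67
    = 0.01003 m = 10.03 mm

S_e ≈ 10 mm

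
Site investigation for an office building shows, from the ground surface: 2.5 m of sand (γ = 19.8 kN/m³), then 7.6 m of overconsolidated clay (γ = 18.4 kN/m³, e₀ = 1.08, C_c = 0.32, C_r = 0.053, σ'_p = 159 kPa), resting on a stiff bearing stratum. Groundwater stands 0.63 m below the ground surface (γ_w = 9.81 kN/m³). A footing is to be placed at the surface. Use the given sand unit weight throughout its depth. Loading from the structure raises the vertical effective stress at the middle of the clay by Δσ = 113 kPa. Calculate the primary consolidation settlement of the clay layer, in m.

Mid-depth of clay below the ground surface: z = 2.5 + 7.6/2 = 6.3 m.
Total vertical stress at mid-clay: σ_v = 19.8×2.5 + 18.4×3.8 = 119.42 kPa.
Pore pressure: u = 9.81×(6.3 − 0.63) = 55.623 kPa.
Initial effective stress: σ'_0 = σ_v − u = 119.42 − 55.623 = 63.797 kPa.
Final effective stress: σ'_f = 63.797 + 113 = 176.8 kPa.
σ'_f = 176.8 > σ'_p = 159 kPa, so the stress path crosses the preconsolidation pressure — recompression up to σ'_p, then virgin compression beyond:
S_c = H/(1+e₀)·[C_r·log₁₀(σ'_p/σ'_0) + C_c·log₁₀(σ'_f/σ'_p)]
    = 7.6/2.08 × [0.053×log₁₀(159/63.797) + 0.32×log₁₀(176.8/159)]
    = 3.6538 × [0.02102 + 0.014747] = 0.1307 m

S_c ≈ 0.131 m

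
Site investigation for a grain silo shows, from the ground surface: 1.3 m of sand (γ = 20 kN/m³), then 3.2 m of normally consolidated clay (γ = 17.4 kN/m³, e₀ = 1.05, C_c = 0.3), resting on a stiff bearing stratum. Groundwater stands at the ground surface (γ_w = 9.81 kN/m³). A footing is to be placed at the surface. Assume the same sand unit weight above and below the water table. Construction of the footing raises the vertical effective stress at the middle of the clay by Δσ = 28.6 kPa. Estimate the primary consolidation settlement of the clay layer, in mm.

S_c ≈ 153 mm

Mid-depth of clay below the ground surface: z = 1.3 + 3.2/2 = 2.9 m.
Total vertical stress at mid-clay: σ_v = 20×1.3 + 17.4×1.6 = 53.84 kPa.
Pore pressure: u = 9.81×(2.9 − 0) = 28.449 kPa.
Initial effective stress: σ'_0 = σ_v − u = 53.84 − 28.449 = 25.391 kPa.
Final effective stress: σ'_f = σ'_0 + Δσ = 25.391 + 28.6 = 53.991 kPa.
Normally consolidated clay, so the full stress increment lies on the virgin compression line:
S_c = C_c·H/(1+e₀)·log₁₀(σ'_f/σ'_0) = 0.3×3.2/(1+1.05)×log₁₀(53.991/25.391)
    = 0.46829 × 0.32764 = 0.1534 m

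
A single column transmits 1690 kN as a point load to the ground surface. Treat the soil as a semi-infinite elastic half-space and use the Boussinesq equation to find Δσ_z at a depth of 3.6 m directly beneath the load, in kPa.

Boussinesq vertical stress below a point load on an elastic half-space:
Δσ_z = 3P/(2πz²) · [1 + (r/z)²]^(−5/2)
r/z = 0/3.6 = 0; [1+(r/z)²]^(−5/2) = 1.
Δσ_z = 3×1690/(2π×3.6²) × 1 = 62.262 × 1 = 62.26 kPa

Δσ_z ≈ 62.3 kPa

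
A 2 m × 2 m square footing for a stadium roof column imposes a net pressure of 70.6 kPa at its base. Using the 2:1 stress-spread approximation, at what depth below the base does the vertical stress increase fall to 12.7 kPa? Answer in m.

2:1 spreading — at depth z the loaded area has grown by z in each plan dimension:
qB²/(B+z)² = Δσ_z ⇒ z = B(√(q/Δσ_z) − 1) = 2×(√(70.6/12.7) − 1) = 2.716 m

z ≈ 2.72 m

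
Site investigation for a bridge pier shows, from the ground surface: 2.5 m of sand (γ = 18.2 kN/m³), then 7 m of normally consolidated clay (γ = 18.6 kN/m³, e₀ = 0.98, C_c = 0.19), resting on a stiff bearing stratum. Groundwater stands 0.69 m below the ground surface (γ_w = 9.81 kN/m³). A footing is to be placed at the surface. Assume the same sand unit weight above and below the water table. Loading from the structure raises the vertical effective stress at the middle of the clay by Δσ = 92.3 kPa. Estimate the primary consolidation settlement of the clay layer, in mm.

S_c ≈ 276 mm

Mid-depth of clay below the ground surface: z = 2.5 + 7/2 = 6 m.
Total vertical stress at mid-clay: σ_v = 18.2×2.5 + 18.6×3.5 = 110.6 kPa.
Pore pressure: u = 9.81×(6 − 0.69) = 52.091 kPa.
Initial effective stress: σ'_0 = σ_v − u = 110.6 − 52.091 = 58.509 kPa.
Final effective stress: σ'_f = σ'_0 + Δσ = 58.509 + 92.3 = 150.81 kPa.
Normally consolidated clay, so the full stress increment lies on the virgin compression line:
S_c = C_c·H/(1+e₀)·log₁₀(σ'_f/σ'_0) = 0.19×7/(1+0.98)×log₁₀(150.81/58.509)
    = 0.67172 × 0.41121 = 0.2762 m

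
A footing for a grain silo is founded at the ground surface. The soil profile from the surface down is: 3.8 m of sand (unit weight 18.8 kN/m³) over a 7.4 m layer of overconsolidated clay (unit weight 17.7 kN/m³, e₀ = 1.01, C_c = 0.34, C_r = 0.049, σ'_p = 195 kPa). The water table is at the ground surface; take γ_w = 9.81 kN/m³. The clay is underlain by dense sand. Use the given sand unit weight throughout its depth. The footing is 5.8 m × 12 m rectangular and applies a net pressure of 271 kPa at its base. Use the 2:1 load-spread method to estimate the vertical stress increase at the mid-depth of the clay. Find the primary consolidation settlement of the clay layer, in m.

S_c ≈ 0.0599 m

Mid-depth of clay below the ground surface: z = 3.8 + 7.4/2 = 7.5 m.
Total vertical stress at mid-clay: σ_v = 18.8×3.8 + 17.7×3.7 = 136.93 kPa.
Pore pressure: u = 9.81×(7.5 − 0) = 73.575 kPa.
Initial effective stress: σ'_0 = σ_v − u = 136.93 − 73.575 = 63.355 kPa.
Stress increase at mid-clay by the 2:1 spreading method:
Δσ = qBL/((B+z)(L+z)) = 271×5.8×12/((5.8+7.5)(12+7.5)) = 72.726 kPa
Final effective stress: σ'_f = 63.355 + 72.726 = 136.08 kPa.
σ'_f = 136.08 ≤ σ'_p = 195 kPa, so the clay remains overconsolidated and only the recompression index applies:
S_c = C_r·H/(1+e₀)·log₁₀(σ'_f/σ'_0) = 0.049×7.4/2.01×log₁₀(136.08/63.355)
    = 0.1804 × 0.33201 = 0.05989 m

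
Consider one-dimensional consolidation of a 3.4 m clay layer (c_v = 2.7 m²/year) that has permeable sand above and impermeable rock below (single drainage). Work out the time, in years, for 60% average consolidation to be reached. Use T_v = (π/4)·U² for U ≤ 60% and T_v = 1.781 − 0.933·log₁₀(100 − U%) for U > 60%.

t ≈ 1.21 years

Drainage path length: H_d = H = 3.4 m (single drainage).
U ≤ 60%: T_v = (π/4)·U² = (π/4)×0.6² = 0.28274.
t = T_v·H_d²/c_v = 0.28274×3.4²/2.7 = 1.211 years.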